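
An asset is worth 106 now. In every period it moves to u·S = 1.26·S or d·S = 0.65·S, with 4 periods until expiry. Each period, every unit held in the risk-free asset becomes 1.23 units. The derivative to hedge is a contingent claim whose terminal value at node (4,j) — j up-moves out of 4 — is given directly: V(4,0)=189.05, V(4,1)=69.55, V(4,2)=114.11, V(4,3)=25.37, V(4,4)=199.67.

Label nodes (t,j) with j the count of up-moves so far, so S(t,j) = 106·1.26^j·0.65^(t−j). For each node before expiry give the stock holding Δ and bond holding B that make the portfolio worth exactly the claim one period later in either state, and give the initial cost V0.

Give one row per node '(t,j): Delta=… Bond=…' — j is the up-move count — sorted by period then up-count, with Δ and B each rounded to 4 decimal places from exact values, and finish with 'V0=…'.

Since d<R<u, set p* = (R−d)/(u−d) = 0.9508; price each node as the discounted p*-expectation of its children.
Payoff layer (t=4): V(4,0)=189.0500, V(4,1)=69.5500, V(4,2)=114.1100, V(4,3)=25.3700, V(4,4)=199.6700
(3,0): S=29.1103. Δ = (V_up−V_dn)/(S_up−S_dn) = (69.5500−189.0500)/(36.6789−18.9217) = -6.7296. V = [p*·69.5500 + (1−p*)·189.0500]/1.23 = 61.3228. B = V − Δ·S = 257.2244.
(3,1): S=56.4291. Δ = (V_up−V_dn)/(S_up−S_dn) = (114.1100−69.5500)/(71.1007−36.6789) = 1.2945. V = [p*·114.1100 + (1−p*)·69.5500]/1.23 = 90.9907. B = V − Δ·S = 17.9415.
(3,2): S=109.3856. Δ = (V_up−V_dn)/(S_up−S_dn) = (25.3700−114.1100)/(137.8259−71.1007) = -1.3299. V = [p*·25.3700 + (1−p*)·114.1100]/1.23 = 24.1742. B = V − Δ·S = 169.6496.
(3,3): S=212.0399. Δ = (V_up−V_dn)/(S_up−S_dn) = (199.6700−25.3700)/(267.1702−137.8259) = 1.3476. V = [p*·199.6700 + (1−p*)·25.3700]/1.23 = 155.3641. B = V − Δ·S = -130.3736.
(2,0): S=44.7850. Δ = (V_up−V_dn)/(S_up−S_dn) = (90.9907−61.3228)/(56.4291−29.1103) = 1.0860. V = [p*·90.9907 + (1−p*)·61.3228]/1.23 = 72.7899. B = V − Δ·S = 24.1541.
(2,1): S=86.8140. Δ = (V_up−V_dn)/(S_up−S_dn) = (24.1742−90.9907)/(109.3856−56.4291) = -1.2617. V = [p*·24.1742 + (1−p*)·90.9907]/1.23 = 22.3254. B = V − Δ·S = 131.8606.
(2,2): S=168.2856. Δ = (V_up−V_dn)/(S_up−S_dn) = (155.3641−24.1742)/(212.0399−109.3856) = 1.2780. V = [p*·155.3641 + (1−p*)·24.1742]/1.23 = 121.0668. B = V − Δ·S = -93.9987.
(1,0): S=68.9000. Δ = (V_up−V_dn)/(S_up−S_dn) = (22.3254−72.7899)/(86.8140−44.7850) = -1.2007. V = [p*·22.3254 + (1−p*)·72.7899]/1.23 = 20.1685. B = V − Δ·S = 102.8972.
(1,1): S=133.5600. Δ = (V_up−V_dn)/(S_up−S_dn) = (121.0668−22.3254)/(168.2856−86.8140) = 1.2120. V = [p*·121.0668 + (1−p*)·22.3254]/1.23 = 94.4802. B = V − Δ·S = -67.3909.
(0,0): S=106.0000. Δ = (V_up−V_dn)/(S_up−S_dn) = (94.4802−20.1685)/(133.5600−68.9000) = 1.1493. V = [p*·94.4802 + (1−p*)·20.1685]/1.23 = 73.8419. B = V − Δ·S = -47.9806.
Self-financing check: at every node Δ·S+B equals the discounted successor values.

(0,0): Delta=1.1493 Bond=-47.9806
(1,0): Delta=-1.2007 Bond=102.8972
(1,1): Delta=1.2120 Bond=-67.3909
(2,0): Delta=1.0860 Bond=24.1541
(2,1): Delta=-1.2617 Bond=131.8606
(2,2): Delta=1.2780 Bond=-93.9987
(3,0): Delta=-6.7296 Bond=257.2244
(3,1): Delta=1.2945 Bond=17.9415
(3,2): Delta=-1.3299 Bond=169.6496
(3,3): Delta=1.3476 Bond=-130.3736
V0=73.8419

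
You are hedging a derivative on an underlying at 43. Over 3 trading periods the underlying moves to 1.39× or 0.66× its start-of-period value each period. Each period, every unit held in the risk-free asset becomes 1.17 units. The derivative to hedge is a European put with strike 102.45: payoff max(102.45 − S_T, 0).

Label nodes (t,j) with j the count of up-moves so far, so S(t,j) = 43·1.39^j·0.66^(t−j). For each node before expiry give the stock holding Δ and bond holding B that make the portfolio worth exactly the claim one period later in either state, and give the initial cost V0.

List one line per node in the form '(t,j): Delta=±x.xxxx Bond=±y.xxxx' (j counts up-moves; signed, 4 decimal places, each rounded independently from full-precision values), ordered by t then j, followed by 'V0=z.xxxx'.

Under the risk-neutral measure, an up-move has probability p* = (R−d)/(u−d) = 0.6986 and values discount at R = 1.17.
Terminal payoffs: V(3,0)=90.0877, V(3,1)=76.4142, V(3,2)=47.6170, V(3,3)=0.0000
(2,0): S=18.7308. Δ = (V_up−V_dn)/(S_up−S_dn) = (76.4142−90.0877)/(26.0358−12.3623) = -1.0000. V = [p*·76.4142 + (1−p*)·90.0877]/1.17 = 68.8333. B = V − Δ·S = 87.5641.
(2,1): S=39.4482. Δ = (V_up−V_dn)/(S_up−S_dn) = (47.6170−76.4142)/(54.8330−26.0358) = -1.0000. V = [p*·47.6170 + (1−p*)·76.4142]/1.17 = 48.1159. B = V − Δ·S = 87.5641.
(2,2): S=83.0803. Δ = (V_up−V_dn)/(S_up−S_dn) = (0.0000−47.6170)/(115.4816−54.8330) = -0.7851. V = [p*·0.0000 + (1−p*)·47.6170]/1.17 = 12.2652. B = V − Δ·S = 77.4940.
(1,0): S=28.3800. Δ = (V_up−V_dn)/(S_up−S_dn) = (48.1159−68.8333)/(39.4482−18.7308) = -1.0000. V = [p*·48.1159 + (1−p*)·68.8333]/1.17 = 46.4611. B = V − Δ·S = 74.8411.
(1,1): S=59.7700. Δ = (V_up−V_dn)/(S_up−S_dn) = (12.2652−48.1159)/(83.0803−39.4482) = -0.8217. V = [p*·12.2652 + (1−p*)·48.1159]/1.17 = 19.7176. B = V − Δ·S = 68.8281.
(0,0): S=43.0000. Δ = (V_up−V_dn)/(S_up−S_dn) = (19.7176−46.4611)/(59.7700−28.3800) = -0.8520. V = [p*·19.7176 + (1−p*)·46.4611]/1.17 = 23.7413. B = V − Δ·S = 60.3763.
Self-financing check: at every node Δ·S+B equals the discounted successor values.

(0,0): Delta=-0.8520 Bond=60.3763
(1,0): Delta=-1.0000 Bond=74.8411
(1,1): Delta=-0.8217 Bond=68.8281
(2,0): Delta=-1.0000 Bond=87.5641
(2,1): Delta=-1.0000 Bond=87.5641
(2,2): Delta=-0.7851 Bond=77.4940
V0=23.7413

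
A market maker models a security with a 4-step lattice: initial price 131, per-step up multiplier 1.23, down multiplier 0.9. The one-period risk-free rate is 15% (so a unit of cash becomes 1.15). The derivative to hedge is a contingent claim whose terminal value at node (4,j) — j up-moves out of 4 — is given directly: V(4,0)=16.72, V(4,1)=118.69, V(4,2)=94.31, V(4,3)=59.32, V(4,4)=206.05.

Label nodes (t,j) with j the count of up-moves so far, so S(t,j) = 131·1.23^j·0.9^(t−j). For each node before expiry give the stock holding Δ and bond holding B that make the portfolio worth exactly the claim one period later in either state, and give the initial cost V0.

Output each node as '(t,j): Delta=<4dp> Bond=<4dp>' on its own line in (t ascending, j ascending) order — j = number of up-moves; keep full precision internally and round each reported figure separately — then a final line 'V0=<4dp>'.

No-arbitrage ⇒ martingale measure with p* = (R−d)/(u−d) = 0.7576.
At expiry t=4: V(4,0)=16.7200, V(4,1)=118.6900, V(4,2)=94.3100, V(4,3)=59.3200, V(4,4)=206.0500
Node (3,0) S=95.4990: V=(p*·118.6900+(1−p*)·16.7200)/1.15=81.7130; Δ=(118.6900−16.7200)/(117.4638−85.9491)=3.2356; B=V−Δ·S=-227.2870
Node (3,1) S=130.5153: V=(p*·94.3100+(1−p*)·118.6900)/1.15=87.1481; Δ=(94.3100−118.6900)/(160.5338−117.4638)=-0.5661; B=V−Δ·S=161.0269
Node (3,2) S=178.3709: V=(p*·59.3200+(1−p*)·94.3100)/1.15=58.9586; Δ=(59.3200−94.3100)/(219.3962−160.5338)=-0.5944; B=V−Δ·S=164.9889
Node (3,3) S=243.7736: V=(p*·206.0500+(1−p*)·59.3200)/1.15=148.2427; Δ=(206.0500−59.3200)/(299.8415−219.3962)=1.8240; B=V−Δ·S=-296.3937
Node (2,0) S=106.1100: V=(p*·87.1481+(1−p*)·81.7130)/1.15=74.6352; Δ=(87.1481−81.7130)/(130.5153−95.4990)=0.1552; B=V−Δ·S=58.1654
Node (2,1) S=145.0170: V=(p*·58.9586+(1−p*)·87.1481)/1.15=57.2108; Δ=(58.9586−87.1481)/(178.3709−130.5153)=-0.5891; B=V−Δ·S=142.6334
Node (2,2) S=198.1899: V=(p*·148.2427+(1−p*)·58.9586)/1.15=110.0853; Δ=(148.2427−58.9586)/(243.7736−178.3709)=1.3651; B=V−Δ·S=-160.4725
Node (1,0) S=117.9000: V=(p*·57.2108+(1−p*)·74.6352)/1.15=53.4217; Δ=(57.2108−74.6352)/(145.0170−106.1100)=-0.4478; B=V−Δ·S=106.2229
Node (1,1) S=161.1300: V=(p*·110.0853+(1−p*)·57.2108)/1.15=84.5802; Δ=(110.0853−57.2108)/(198.1899−145.0170)=0.9944; B=V−Δ·S=-75.6454
Node (0,0) S=131.0000: V=(p*·84.5802+(1−p*)·53.4217)/1.15=66.9797; Δ=(84.5802−53.4217)/(161.1300−117.9000)=0.7208; B=V−Δ·S=-27.4401
Check: Δ(0,0)·S0 + B(0,0) = 66.9797 = V0.

(0,0): Delta=0.7208 Bond=-27.4401
(1,0): Delta=-0.4478 Bond=106.2229
(1,1): Delta=0.9944 Bond=-75.6454
(2,0): Delta=0.1552 Bond=58.1654
(2,1): Delta=-0.5891 Bond=142.6334
(2,2): Delta=1.3651 Bond=-160.4725
(3,0): Delta=3.2356 Bond=-227.2870
(3,1): Delta=-0.5661 Bond=161.0269
(3,2): Delta=-0.5944 Bond=164.9889
(3,3): Delta=1.8240 Bond=-296.3937
V0=66.9797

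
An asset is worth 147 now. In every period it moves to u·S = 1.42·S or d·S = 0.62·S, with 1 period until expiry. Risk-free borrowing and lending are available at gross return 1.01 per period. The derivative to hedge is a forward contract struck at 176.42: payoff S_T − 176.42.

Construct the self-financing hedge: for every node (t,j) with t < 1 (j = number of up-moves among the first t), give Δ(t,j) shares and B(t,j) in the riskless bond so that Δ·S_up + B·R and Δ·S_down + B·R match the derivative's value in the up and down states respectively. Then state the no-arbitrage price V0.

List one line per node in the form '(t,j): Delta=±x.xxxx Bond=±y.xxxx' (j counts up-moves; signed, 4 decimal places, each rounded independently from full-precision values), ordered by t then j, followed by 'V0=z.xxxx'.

Since d<R<u, set p* = (R−d)/(u−d) = 0.4875; price each node as the discounted p*-expectation of its children.
Terminal payoffs: V(1,0)=-85.2800, V(1,1)=32.3200
(0,0): S=147.0000. Δ = (V_up−V_dn)/(S_up−S_dn) = (32.3200−-85.2800)/(208.7400−91.1400) = 1.0000. V = [p*·32.3200 + (1−p*)·-85.2800]/1.01 = -27.6733. B = V − Δ·S = -174.6733.
Check: Δ(0,0)·S0 + B(0,0) = -27.6733 = V0.

(0,0): Delta=1.0000 Bond=-174.6733
V0=-27.6733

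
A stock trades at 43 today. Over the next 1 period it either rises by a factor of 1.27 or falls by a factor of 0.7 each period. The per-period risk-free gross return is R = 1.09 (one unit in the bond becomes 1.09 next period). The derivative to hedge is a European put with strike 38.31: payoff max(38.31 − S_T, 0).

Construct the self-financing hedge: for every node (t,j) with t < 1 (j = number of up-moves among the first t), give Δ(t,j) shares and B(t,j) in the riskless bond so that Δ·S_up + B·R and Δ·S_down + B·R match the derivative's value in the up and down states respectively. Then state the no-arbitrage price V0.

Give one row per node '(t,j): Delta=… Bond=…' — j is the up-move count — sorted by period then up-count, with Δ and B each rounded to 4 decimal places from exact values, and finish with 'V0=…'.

(0,0): Delta=-0.3350 Bond=16.7821
V0=2.3786

The replicating-portfolio and risk-neutral prices coincide; use p* = (1.09−0.7)/(1.27−0.7) = 0.6842 for the latter.
Terminal payoffs: V(1,0)=8.2100, V(1,1)=0.0000
Node (0,0) S=43.0000: V=(p*·0.0000+(1−p*)·8.2100)/1.09=2.3786; Δ=(0.0000−8.2100)/(54.6100−30.1000)=-0.3350; B=V−Δ·S=16.7821
Root portfolio cost Δ·43+B reproduces V0=2.3786.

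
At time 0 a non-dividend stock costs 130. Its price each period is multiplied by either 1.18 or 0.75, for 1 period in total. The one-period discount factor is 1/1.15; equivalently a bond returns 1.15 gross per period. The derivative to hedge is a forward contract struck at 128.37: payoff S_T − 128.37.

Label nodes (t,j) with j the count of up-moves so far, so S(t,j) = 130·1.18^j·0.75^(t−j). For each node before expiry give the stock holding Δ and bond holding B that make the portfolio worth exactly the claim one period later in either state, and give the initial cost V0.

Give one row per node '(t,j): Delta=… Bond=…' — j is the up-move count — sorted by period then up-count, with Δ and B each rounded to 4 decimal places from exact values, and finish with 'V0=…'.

(0,0): Delta=1.0000 Bond=-111.6261
V0=18.3739

Risk-neutral probability p* = (R−d)/(u−d) = (1.15−0.75)/(1.18−0.75) = 0.9302.
Terminal payoffs: V(1,0)=-30.8700, V(1,1)=25.0300
  t=0,j=0: stock 130.0000 → up 153.4000 (V=25.0300), down 97.5000 (V=-30.8700). Price 18.3739; hedge Δ=1.0000, bond B=-111.6261.
Root portfolio cost Δ·130+B reproduces V0=18.3739.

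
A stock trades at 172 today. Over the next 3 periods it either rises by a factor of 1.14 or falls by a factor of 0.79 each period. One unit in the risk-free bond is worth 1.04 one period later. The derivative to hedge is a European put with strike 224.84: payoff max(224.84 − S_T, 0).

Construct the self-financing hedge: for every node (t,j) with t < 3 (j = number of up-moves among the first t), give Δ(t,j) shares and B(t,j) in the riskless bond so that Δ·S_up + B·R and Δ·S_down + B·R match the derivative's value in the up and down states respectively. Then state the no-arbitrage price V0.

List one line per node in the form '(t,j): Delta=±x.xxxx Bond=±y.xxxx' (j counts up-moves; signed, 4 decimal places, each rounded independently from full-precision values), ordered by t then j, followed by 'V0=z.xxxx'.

No-arbitrage ⇒ martingale measure with p* = (R−d)/(u−d) = 0.7143.
Payoff layer (t=3): V(3,0)=140.0373, V(3,1)=102.4665, V(3,2)=48.2504, V(3,3)=0.0000
Node (2,0) S=107.3452: V=(p*·102.4665+(1−p*)·140.0373)/1.04=108.8471; Δ=(102.4665−140.0373)/(122.3735−84.8027)=-1.0000; B=V−Δ·S=216.1923
Node (2,1) S=154.9032: V=(p*·48.2504+(1−p*)·102.4665)/1.04=61.2891; Δ=(48.2504−102.4665)/(176.5896−122.3735)=-1.0000; B=V−Δ·S=216.1923
Node (2,2) S=223.5312: V=(p*·0.0000+(1−p*)·48.2504)/1.04=13.2556; Δ=(0.0000−48.2504)/(254.8256−176.5896)=-0.6167; B=V−Δ·S=151.1137
Node (1,0) S=135.8800: V=(p*·61.2891+(1−p*)·108.8471)/1.04=71.9972; Δ=(61.2891−108.8471)/(154.9032−107.3452)=-1.0000; B=V−Δ·S=207.8772
Node (1,1) S=196.0800: V=(p*·13.2556+(1−p*)·61.2891)/1.04=25.9418; Δ=(13.2556−61.2891)/(223.5312−154.9032)=-0.6999; B=V−Δ·S=163.1804
Node (0,0) S=172.0000: V=(p*·25.9418+(1−p*)·71.9972)/1.04=37.5966; Δ=(25.9418−71.9972)/(196.0800−135.8800)=-0.7650; B=V−Δ·S=169.1836
Each (Δ,B) replicates both successor values, so the strategy is self-financing and V0 is arbitrage-free.

(0,0): Delta=-0.7650 Bond=169.1836
(1,0): Delta=-1.0000 Bond=207.8772
(1,1): Delta=-0.6999 Bond=163.1804
(2,0): Delta=-1.0000 Bond=216.1923
(2,1): Delta=-1.0000 Bond=216.1923
(2,2): Delta=-0.6167 Bond=151.1137
V0=37.5966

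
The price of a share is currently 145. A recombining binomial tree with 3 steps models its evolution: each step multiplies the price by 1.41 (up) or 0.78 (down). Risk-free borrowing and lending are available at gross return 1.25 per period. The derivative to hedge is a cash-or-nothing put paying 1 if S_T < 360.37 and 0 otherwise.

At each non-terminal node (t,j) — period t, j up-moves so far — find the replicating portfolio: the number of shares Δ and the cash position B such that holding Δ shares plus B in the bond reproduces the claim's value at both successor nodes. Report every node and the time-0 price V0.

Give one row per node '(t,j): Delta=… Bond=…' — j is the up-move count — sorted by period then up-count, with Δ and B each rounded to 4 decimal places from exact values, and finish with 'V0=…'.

No-arbitrage ⇒ martingale measure with p* = (R−d)/(u−d) = 0.7460.
Terminal payoffs: V(3,0)=1.0000, V(3,1)=1.0000, V(3,2)=1.0000, V(3,3)=0.0000
  t=2,j=0: stock 88.2180 → up 124.3874 (V=1.0000), down 68.8100 (V=1.0000). Price 0.8000; hedge Δ=0.0000, bond B=0.8000.
  t=2,j=1: stock 159.4710 → up 224.8541 (V=1.0000), down 124.3874 (V=1.0000). Price 0.8000; hedge Δ=0.0000, bond B=0.8000.
  t=2,j=2: stock 288.2745 → up 406.4670 (V=0.0000), down 224.8541 (V=1.0000). Price 0.2032; hedge Δ=-0.0055, bond B=1.7905.
  t=1,j=0: stock 113.1000 → up 159.4710 (V=0.8000), down 88.2180 (V=0.8000). Price 0.6400; hedge Δ=0.0000, bond B=0.6400.
  t=1,j=1: stock 204.4500 → up 288.2745 (V=0.2032), down 159.4710 (V=0.8000). Price 0.2838; hedge Δ=-0.0046, bond B=1.2311.
  t=0,j=0: stock 145.0000 → up 204.4500 (V=0.2838), down 113.1000 (V=0.6400). Price 0.2994; hedge Δ=-0.0039, bond B=0.8648.
Check: Δ(0,0)·S0 + B(0,0) = 0.2994 = V0.

(0,0): Delta=-0.0039 Bond=0.8648
(1,0): Delta=0.0000 Bond=0.6400
(1,1): Delta=-0.0046 Bond=1.2311
(2,0): Delta=0.0000 Bond=0.8000
(2,1): Delta=0.0000 Bond=0.8000
(2,2): Delta=-0.0055 Bond=1.7905
V0=0.2994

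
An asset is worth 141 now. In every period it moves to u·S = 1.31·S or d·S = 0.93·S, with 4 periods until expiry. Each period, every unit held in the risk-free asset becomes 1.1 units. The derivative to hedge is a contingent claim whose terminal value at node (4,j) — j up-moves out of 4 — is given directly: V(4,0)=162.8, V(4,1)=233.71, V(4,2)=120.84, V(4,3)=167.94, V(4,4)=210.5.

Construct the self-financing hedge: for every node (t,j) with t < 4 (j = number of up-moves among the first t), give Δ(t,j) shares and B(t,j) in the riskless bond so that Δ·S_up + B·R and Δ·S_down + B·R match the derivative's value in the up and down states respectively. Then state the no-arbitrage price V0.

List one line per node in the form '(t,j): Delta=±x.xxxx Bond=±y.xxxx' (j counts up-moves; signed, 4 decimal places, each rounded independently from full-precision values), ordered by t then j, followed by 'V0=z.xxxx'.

Risk-neutral probability p* = (R−d)/(u−d) = (1.1−0.93)/(1.31−0.93) = 0.4474.
Terminal values V(4,·): V(4,0)=162.8000, V(4,1)=233.7100, V(4,2)=120.8400, V(4,3)=167.9400, V(4,4)=210.5000
(3,0): S=113.4143. Δ = (V_up−V_dn)/(S_up−S_dn) = (233.7100−162.8000)/(148.5728−105.4753) = 1.6453. V = [p*·233.7100 + (1−p*)·162.8000]/1.1 = 176.8390. B = V − Δ·S = -9.7663.
(3,1): S=159.7557. Δ = (V_up−V_dn)/(S_up−S_dn) = (120.8400−233.7100)/(209.2799−148.5728) = -1.8593. V = [p*·120.8400 + (1−p*)·233.7100]/1.1 = 166.5596. B = V − Δ·S = 463.5859.
(3,2): S=225.0322. Δ = (V_up−V_dn)/(S_up−S_dn) = (167.9400−120.8400)/(294.7922−209.2799) = 0.5508. V = [p*·167.9400 + (1−p*)·120.8400]/1.1 = 129.0100. B = V − Δ·S = 5.0627.
(3,3): S=316.9808. Δ = (V_up−V_dn)/(S_up−S_dn) = (210.5000−167.9400)/(415.2449−294.7922) = 0.3533. V = [p*·210.5000 + (1−p*)·167.9400]/1.1 = 169.9818. B = V − Δ·S = 57.9818.
(2,0): S=121.9509. Δ = (V_up−V_dn)/(S_up−S_dn) = (166.5596−176.8390)/(159.7557−113.4143) = -0.2218. V = [p*·166.5596 + (1−p*)·176.8390]/1.1 = 156.5821. B = V − Δ·S = 183.6332.
(2,1): S=171.7803. Δ = (V_up−V_dn)/(S_up−S_dn) = (129.0100−166.5596)/(225.0322−159.7557) = -0.5752. V = [p*·129.0100 + (1−p*)·166.5596]/1.1 = 136.1465. B = V − Δ·S = 234.9610.
(2,2): S=241.9701. Δ = (V_up−V_dn)/(S_up−S_dn) = (169.9818−129.0100)/(316.9808−225.0322) = 0.4456. V = [p*·169.9818 + (1−p*)·129.0100]/1.1 = 133.9450. B = V − Δ·S = 26.1246.
(1,0): S=131.1300. Δ = (V_up−V_dn)/(S_up−S_dn) = (136.1465−156.5821)/(171.7803−121.9509) = -0.4101. V = [p*·136.1465 + (1−p*)·156.5821]/1.1 = 134.0362. B = V − Δ·S = 187.8142.
(1,1): S=184.7100. Δ = (V_up−V_dn)/(S_up−S_dn) = (133.9450−136.1465)/(241.9701−171.7803) = -0.0314. V = [p*·133.9450 + (1−p*)·136.1465]/1.1 = 122.8742. B = V − Δ·S = 128.6674.
(0,0): S=141.0000. Δ = (V_up−V_dn)/(S_up−S_dn) = (122.8742−134.0362)/(184.7100−131.1300) = -0.2083. V = [p*·122.8742 + (1−p*)·134.0362]/1.1 = 117.3115. B = V − Δ·S = 146.6853.
Root portfolio cost Δ·141+B reproduces V0=117.3115.

(0,0): Delta=-0.2083 Bond=146.6853
(1,0): Delta=-0.4101 Bond=187.8142
(1,1): Delta=-0.0314 Bond=128.6674
(2,0): Delta=-0.2218 Bond=183.6332
(2,1): Delta=-0.5752 Bond=234.9610
(2,2): Delta=0.4456 Bond=26.1246
(3,0): Delta=1.6453 Bond=-9.7663
(3,1): Delta=-1.8593 Bond=463.5859
(3,2): Delta=0.5508 Bond=5.0627
(3,3): Delta=0.3533 Bond=57.9818
V0=117.3115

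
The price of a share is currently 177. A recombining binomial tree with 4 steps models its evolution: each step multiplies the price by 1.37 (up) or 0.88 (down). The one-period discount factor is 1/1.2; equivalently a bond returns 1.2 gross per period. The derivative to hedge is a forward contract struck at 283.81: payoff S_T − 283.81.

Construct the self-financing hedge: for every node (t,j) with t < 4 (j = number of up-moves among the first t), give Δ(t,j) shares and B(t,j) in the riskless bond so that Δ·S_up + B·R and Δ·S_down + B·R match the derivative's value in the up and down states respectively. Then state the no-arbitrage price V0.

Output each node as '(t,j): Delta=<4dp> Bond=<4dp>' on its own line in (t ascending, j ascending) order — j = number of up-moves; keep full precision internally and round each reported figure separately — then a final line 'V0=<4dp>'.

Since d<R<u, set p* = (R−d)/(u−d) = 0.6531; price each node as the discounted p*-expectation of its children.
At expiry t=4: V(4,0)=-177.6639, V(4,1)=-118.5599, V(4,2)=-26.5456, V(4,3)=116.7039, V(4,4)=339.7174
  t=3,j=0: stock 120.6205 → up 165.2501 (V=-118.5599), down 106.1461 (V=-177.6639). Price -115.8878; hedge Δ=1.0000, bond B=-236.5083.
  t=3,j=1: stock 187.7843 → up 257.2644 (V=-26.5456), down 165.2501 (V=-118.5599). Price -48.7241; hedge Δ=1.0000, bond B=-236.5083.
  t=3,j=2: stock 292.3459 → up 400.5139 (V=116.7039), down 257.2644 (V=-26.5456). Price 55.8376; hedge Δ=1.0000, bond B=-236.5083.
  t=3,j=3: stock 455.1295 → up 623.5274 (V=339.7174), down 400.5139 (V=116.7039). Price 218.6211; hedge Δ=1.0000, bond B=-236.5083.
  t=2,j=0: stock 137.0688 → up 187.7843 (V=-48.7241), down 120.6205 (V=-115.8878). Price -60.0215; hedge Δ=1.0000, bond B=-197.0903.
  t=2,j=1: stock 213.3912 → up 292.3459 (V=55.8376), down 187.7843 (V=-48.7241). Price 16.3009; hedge Δ=1.0000, bond B=-197.0903.
  t=2,j=2: stock 332.2113 → up 455.1295 (V=218.6211), down 292.3459 (V=55.8376). Price 135.1210; hedge Δ=1.0000, bond B=-197.0903.
  t=1,j=0: stock 155.7600 → up 213.3912 (V=16.3009), down 137.0688 (V=-60.0215). Price -8.4819; hedge Δ=1.0000, bond B=-164.2419.
  t=1,j=1: stock 242.4900 → up 332.2113 (V=135.1210), down 213.3912 (V=16.3009). Price 78.2481; hedge Δ=1.0000, bond B=-164.2419.
  t=0,j=0: stock 177.0000 → up 242.4900 (V=78.2481), down 155.7600 (V=-8.4819). Price 40.1318; hedge Δ=1.0000, bond B=-136.8682.
The time-0 hedge costs 40.1318, which is the no-arbitrage price.

(0,0): Delta=1.0000 Bond=-136.8682
(1,0): Delta=1.0000 Bond=-164.2419
(1,1): Delta=1.0000 Bond=-164.2419
(2,0): Delta=1.0000 Bond=-197.0903
(2,1): Delta=1.0000 Bond=-197.0903
(2,2): Delta=1.0000 Bond=-197.0903
(3,0): Delta=1.0000 Bond=-236.5083
(3,1): Delta=1.0000 Bond=-236.5083
(3,2): Delta=1.0000 Bond=-236.5083
(3,3): Delta=1.0000 Bond=-236.5083
V0=40.1318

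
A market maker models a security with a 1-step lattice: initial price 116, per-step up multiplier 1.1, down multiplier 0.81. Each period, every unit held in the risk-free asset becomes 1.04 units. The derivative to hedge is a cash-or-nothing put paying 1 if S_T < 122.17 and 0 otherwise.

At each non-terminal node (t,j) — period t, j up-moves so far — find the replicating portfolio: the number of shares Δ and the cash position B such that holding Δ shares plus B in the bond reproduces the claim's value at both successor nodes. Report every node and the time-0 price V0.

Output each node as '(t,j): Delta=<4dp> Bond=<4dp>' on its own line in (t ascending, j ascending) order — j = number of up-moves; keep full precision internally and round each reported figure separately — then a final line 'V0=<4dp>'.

(0,0): Delta=-0.0297 Bond=3.6472
V0=0.1989

Since d<R<u, set p* = (R−d)/(u−d) = 0.7931; price each node as the discounted p*-expectation of its children.
Terminal payoffs: V(1,0)=1.0000, V(1,1)=0.0000
Node (0,0) S=116.0000: V=(p*·0.0000+(1−p*)·1.0000)/1.04=0.1989; Δ=(0.0000−1.0000)/(127.6000−93.9600)=-0.0297; B=V−Δ·S=3.6472
Self-financing check: at every node Δ·S+B equals the discounted successor values.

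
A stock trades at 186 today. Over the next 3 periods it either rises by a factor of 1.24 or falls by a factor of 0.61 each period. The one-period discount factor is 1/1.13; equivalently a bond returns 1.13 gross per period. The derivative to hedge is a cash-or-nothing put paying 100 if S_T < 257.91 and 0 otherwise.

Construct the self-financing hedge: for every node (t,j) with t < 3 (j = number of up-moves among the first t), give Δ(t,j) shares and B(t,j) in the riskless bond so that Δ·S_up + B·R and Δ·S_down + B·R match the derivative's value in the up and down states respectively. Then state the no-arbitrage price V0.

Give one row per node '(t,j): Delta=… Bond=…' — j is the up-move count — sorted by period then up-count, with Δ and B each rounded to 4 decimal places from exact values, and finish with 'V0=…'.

Since d<R<u, set p* = (R−d)/(u−d) = 0.8254; price each node as the discounted p*-expectation of its children.
At expiry t=3: V(3,0)=100.0000, V(3,1)=100.0000, V(3,2)=100.0000, V(3,3)=0.0000
Node (2,0) S=69.2106: V=(p*·100.0000+(1−p*)·100.0000)/1.13=88.4956; Δ=(100.0000−100.0000)/(85.8211−42.2185)=0.0000; B=V−Δ·S=88.4956
Node (2,1) S=140.6904: V=(p*·100.0000+(1−p*)·100.0000)/1.13=88.4956; Δ=(100.0000−100.0000)/(174.4561−85.8211)=0.0000; B=V−Δ·S=88.4956
Node (2,2) S=285.9936: V=(p*·0.0000+(1−p*)·100.0000)/1.13=15.4516; Δ=(0.0000−100.0000)/(354.6321−174.4561)=-0.5550; B=V−Δ·S=174.1818
Node (1,0) S=113.4600: V=(p*·88.4956+(1−p*)·88.4956)/1.13=78.3147; Δ=(88.4956−88.4956)/(140.6904−69.2106)=0.0000; B=V−Δ·S=78.3147
Node (1,1) S=230.6400: V=(p*·15.4516+(1−p*)·88.4956)/1.13=24.9605; Δ=(15.4516−88.4956)/(285.9936−140.6904)=-0.5027; B=V−Δ·S=140.9033
Node (0,0) S=186.0000: V=(p*·24.9605+(1−p*)·78.3147)/1.13=30.3330; Δ=(24.9605−78.3147)/(230.6400−113.4600)=-0.4553; B=V−Δ·S=115.0222
Check: Δ(0,0)·S0 + B(0,0) = 30.3330 = V0.

(0,0): Delta=-0.4553 Bond=115.0222
(1,0): Delta=0.0000 Bond=78.3147
(1,1): Delta=-0.5027 Bond=140.9033
(2,0): Delta=0.0000 Bond=88.4956
(2,1): Delta=0.0000 Bond=88.4956
(2,2): Delta=-0.5550 Bond=174.1818
V0=30.3330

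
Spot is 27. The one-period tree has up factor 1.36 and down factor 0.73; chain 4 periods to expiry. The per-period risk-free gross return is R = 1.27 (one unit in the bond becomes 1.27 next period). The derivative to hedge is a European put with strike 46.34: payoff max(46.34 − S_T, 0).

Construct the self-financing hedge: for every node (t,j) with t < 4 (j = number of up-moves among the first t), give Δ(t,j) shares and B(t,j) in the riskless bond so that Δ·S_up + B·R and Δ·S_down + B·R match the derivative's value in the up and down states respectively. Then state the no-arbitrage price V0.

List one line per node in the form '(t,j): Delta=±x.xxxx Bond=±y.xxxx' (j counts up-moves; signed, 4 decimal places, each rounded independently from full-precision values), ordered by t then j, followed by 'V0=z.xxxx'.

Since d<R<u, set p* = (R−d)/(u−d) = 0.8571; price each node as the discounted p*-expectation of its children.
Payoff layer (t=4): V(4,0)=38.6725, V(4,1)=32.0553, V(4,2)=19.7274, V(4,3)=0.0000, V(4,4)=0.0000
  t=3,j=0: stock 10.5035 → up 14.2847 (V=32.0553), down 7.6675 (V=38.6725). Price 25.9847; hedge Δ=-1.0000, bond B=36.4882.
  t=3,j=1: stock 19.5681 → up 26.6126 (V=19.7274), down 14.2847 (V=32.0553). Price 16.9201; hedge Δ=-1.0000, bond B=36.4882.
  t=3,j=2: stock 36.4556 → up 49.5796 (V=0.0000), down 26.6126 (V=19.7274). Price 2.2191; hedge Δ=-0.8589, bond B=33.5324.
  t=3,j=3: stock 67.9173 → up 92.3675 (V=0.0000), down 49.5796 (V=0.0000). Price 0.0000; hedge Δ=0.0000, bond B=0.0000.
  t=2,j=0: stock 14.3883 → up 19.5681 (V=16.9201), down 10.5035 (V=25.9847). Price 14.3426; hedge Δ=-1.0000, bond B=28.7309.
  t=2,j=1: stock 26.8056 → up 36.4556 (V=2.2191), down 19.5681 (V=16.9201). Price 3.4009; hedge Δ=-0.8705, bond B=26.7359.
  t=2,j=2: stock 49.9392 → up 67.9173 (V=0.0000), down 36.4556 (V=2.2191). Price 0.2496; hedge Δ=-0.0705, bond B=3.7719.
  t=1,j=0: stock 19.7100 → up 26.8056 (V=3.4009), down 14.3883 (V=14.3426). Price 3.9087; hedge Δ=-0.8812, bond B=21.2763.
  t=1,j=1: stock 36.7200 → up 49.9392 (V=0.2496), down 26.8056 (V=3.4009). Price 0.5510; hedge Δ=-0.1362, bond B=5.5531.
  t=0,j=0: stock 27.0000 → up 36.7200 (V=0.5510), down 19.7100 (V=3.9087). Price 0.8116; hedge Δ=-0.1974, bond B=6.1412.
The time-0 hedge costs 0.8116, which is the no-arbitrage price.

(0,0): Delta=-0.1974 Bond=6.1412
(1,0): Delta=-0.8812 Bond=21.2763
(1,1): Delta=-0.1362 Bond=5.5531
(2,0): Delta=-1.0000 Bond=28.7309
(2,1): Delta=-0.8705 Bond=26.7359
(2,2): Delta=-0.0705 Bond=3.7719
(3,0): Delta=-1.0000 Bond=36.4882
(3,1): Delta=-1.0000 Bond=36.4882
(3,2): Delta=-0.8589 Bond=33.5324
(3,3): Delta=0.0000 Bond=0.0000
V0=0.8116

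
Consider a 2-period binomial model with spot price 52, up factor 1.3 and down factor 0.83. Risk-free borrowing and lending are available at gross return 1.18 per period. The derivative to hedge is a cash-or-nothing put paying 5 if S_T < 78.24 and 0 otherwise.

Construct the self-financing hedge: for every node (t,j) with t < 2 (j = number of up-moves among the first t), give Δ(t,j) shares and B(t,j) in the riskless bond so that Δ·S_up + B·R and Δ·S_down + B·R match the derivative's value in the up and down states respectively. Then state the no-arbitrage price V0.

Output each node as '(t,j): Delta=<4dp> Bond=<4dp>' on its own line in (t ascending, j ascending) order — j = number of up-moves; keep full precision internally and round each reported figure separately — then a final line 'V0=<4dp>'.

(0,0): Delta=-0.1291 Bond=8.3133
(1,0): Delta=0.0000 Bond=4.2373
(1,1): Delta=-0.1574 Bond=11.7202
V0=1.5996

Under the risk-neutral measure, an up-move has probability p* = (R−d)/(u−d) = 0.7447 and values discount at R = 1.18.
At expiry t=2: V(2,0)=5.0000, V(2,1)=5.0000, V(2,2)=0.0000
(1,0): S=43.1600. Δ = (V_up−V_dn)/(S_up−S_dn) = (5.0000−5.0000)/(56.1080−35.8228) = 0.0000. V = [p*·5.0000 + (1−p*)·5.0000]/1.18 = 4.2373. B = V − Δ·S = 4.2373.
(1,1): S=67.6000. Δ = (V_up−V_dn)/(S_up−S_dn) = (0.0000−5.0000)/(87.8800−56.1080) = -0.1574. V = [p*·0.0000 + (1−p*)·5.0000]/1.18 = 1.0819. B = V − Δ·S = 11.7202.
(0,0): S=52.0000. Δ = (V_up−V_dn)/(S_up−S_dn) = (1.0819−4.2373)/(67.6000−43.1600) = -0.1291. V = [p*·1.0819 + (1−p*)·4.2373]/1.18 = 1.5996. B = V − Δ·S = 8.3133.
Self-financing check: at every node Δ·S+B equals the discounted successor values.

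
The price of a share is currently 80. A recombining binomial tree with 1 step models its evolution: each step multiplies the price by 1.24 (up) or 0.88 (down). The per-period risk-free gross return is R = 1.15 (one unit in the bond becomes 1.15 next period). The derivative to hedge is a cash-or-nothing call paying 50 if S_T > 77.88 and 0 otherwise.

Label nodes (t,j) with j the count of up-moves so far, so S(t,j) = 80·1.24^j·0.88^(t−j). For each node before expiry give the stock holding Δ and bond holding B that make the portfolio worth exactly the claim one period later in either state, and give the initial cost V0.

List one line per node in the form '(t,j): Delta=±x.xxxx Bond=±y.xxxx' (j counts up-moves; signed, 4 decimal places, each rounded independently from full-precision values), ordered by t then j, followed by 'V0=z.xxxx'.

(0,0): Delta=1.7361 Bond=-106.2802
V0=32.6087

Under the risk-neutral measure, an up-move has probability p* = (R−d)/(u−d) = 0.7500 and values discount at R = 1.15.
Terminal payoffs: V(1,0)=0.0000, V(1,1)=50.0000
Node (0,0) S=80.0000: V=(p*·50.0000+(1−p*)·0.0000)/1.15=32.6087; Δ=(50.0000−0.0000)/(99.2000−70.4000)=1.7361; B=V−Δ·S=-106.2802
Check: Δ(0,0)·S0 + B(0,0) = 32.6087 = V0.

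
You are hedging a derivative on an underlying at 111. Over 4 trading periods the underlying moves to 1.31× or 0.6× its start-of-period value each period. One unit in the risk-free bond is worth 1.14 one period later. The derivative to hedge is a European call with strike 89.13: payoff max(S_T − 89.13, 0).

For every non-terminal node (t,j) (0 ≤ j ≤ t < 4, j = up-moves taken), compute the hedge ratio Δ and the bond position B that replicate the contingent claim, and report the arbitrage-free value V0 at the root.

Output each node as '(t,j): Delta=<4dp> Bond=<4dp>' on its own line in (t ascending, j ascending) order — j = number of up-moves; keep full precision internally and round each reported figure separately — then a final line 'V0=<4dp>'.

(0,0): Delta=0.8832 Bond=-35.8146
(1,0): Delta=0.5704 Bond=-19.9927
(1,1): Delta=0.9283 Bond=-47.3880
(2,0): Delta=0.0000 Bond=0.0000
(2,1): Delta=0.6526 Bond=-29.9668
(2,2): Delta=0.9681 Bond=-61.5954
(3,0): Delta=0.0000 Bond=0.0000
(3,1): Delta=0.0000 Bond=0.0000
(3,2): Delta=0.7467 Bond=-44.9169
(3,3): Delta=1.0000 Bond=-78.1842
V0=62.2221

Since d<R<u, set p* = (R−d)/(u−d) = 0.7606; price each node as the discounted p*-expectation of its children.
Terminal payoffs: V(4,0)=0.0000, V(4,1)=0.0000, V(4,2)=0.0000, V(4,3)=60.5929, V(4,4)=237.7649
(3,0): S=23.9760. Δ = (V_up−V_dn)/(S_up−S_dn) = (0.0000−0.0000)/(31.4086−14.3856) = 0.0000. V = [p*·0.0000 + (1−p*)·0.0000]/1.14 = 0.0000. B = V − Δ·S = 0.0000.
(3,1): S=52.3476. Δ = (V_up−V_dn)/(S_up−S_dn) = (0.0000−0.0000)/(68.5754−31.4086) = 0.0000. V = [p*·0.0000 + (1−p*)·0.0000]/1.14 = 0.0000. B = V − Δ·S = 0.0000.
(3,2): S=114.2923. Δ = (V_up−V_dn)/(S_up−S_dn) = (60.5929−0.0000)/(149.7229−68.5754) = 0.7467. V = [p*·60.5929 + (1−p*)·0.0000]/1.14 = 40.4252. B = V − Δ·S = -44.9169.
(3,3): S=249.5381. Δ = (V_up−V_dn)/(S_up−S_dn) = (237.7649−60.5929)/(326.8949−149.7229) = 1.0000. V = [p*·237.7649 + (1−p*)·60.5929]/1.14 = 171.3539. B = V − Δ·S = -78.1842.
(2,0): S=39.9600. Δ = (V_up−V_dn)/(S_up−S_dn) = (0.0000−0.0000)/(52.3476−23.9760) = 0.0000. V = [p*·0.0000 + (1−p*)·0.0000]/1.14 = 0.0000. B = V − Δ·S = 0.0000.
(2,1): S=87.2460. Δ = (V_up−V_dn)/(S_up−S_dn) = (40.4252−0.0000)/(114.2923−52.3476) = 0.6526. V = [p*·40.4252 + (1−p*)·0.0000]/1.14 = 26.9701. B = V − Δ·S = -29.9668.
(2,2): S=190.4871. Δ = (V_up−V_dn)/(S_up−S_dn) = (171.3539−40.4252)/(249.5381−114.2923) = 0.9681. V = [p*·171.3539 + (1−p*)·40.4252]/1.14 = 122.8112. B = V − Δ·S = -61.5954.
(1,0): S=66.6000. Δ = (V_up−V_dn)/(S_up−S_dn) = (26.9701−0.0000)/(87.2460−39.9600) = 0.5704. V = [p*·26.9701 + (1−p*)·0.0000]/1.14 = 17.9934. B = V − Δ·S = -19.9927.
(1,1): S=145.4100. Δ = (V_up−V_dn)/(S_up−S_dn) = (122.8112−26.9701)/(190.4871−87.2460) = 0.9283. V = [p*·122.8112 + (1−p*)·26.9701]/1.14 = 87.5994. B = V − Δ·S = -47.3880.
(0,0): S=111.0000. Δ = (V_up−V_dn)/(S_up−S_dn) = (87.5994−17.9934)/(145.4100−66.6000) = 0.8832. V = [p*·87.5994 + (1−p*)·17.9934]/1.14 = 62.2221. B = V − Δ·S = -35.8146.
Each (Δ,B) replicates both successor values, so the strategy is self-financing and V0 is arbitrage-free.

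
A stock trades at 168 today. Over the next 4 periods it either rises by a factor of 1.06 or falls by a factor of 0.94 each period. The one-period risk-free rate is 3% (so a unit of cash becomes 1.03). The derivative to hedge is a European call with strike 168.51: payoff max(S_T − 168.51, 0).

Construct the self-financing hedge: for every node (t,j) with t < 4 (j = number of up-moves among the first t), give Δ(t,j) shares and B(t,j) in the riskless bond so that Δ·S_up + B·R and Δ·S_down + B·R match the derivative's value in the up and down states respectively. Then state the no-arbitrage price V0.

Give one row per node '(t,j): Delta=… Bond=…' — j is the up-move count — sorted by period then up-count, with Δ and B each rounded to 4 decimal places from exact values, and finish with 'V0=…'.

(0,0): Delta=0.8347 Bond=-120.6390
(1,0): Delta=0.5477 Bond=-78.9341
(1,1): Delta=0.9195 Bond=-139.3662
(2,0): Delta=0.0000 Bond=0.0000
(2,1): Delta=0.7096 Bond=-108.4028
(2,2): Delta=0.9816 Bond=-155.2619
(3,0): Delta=0.0000 Bond=0.0000
(3,1): Delta=0.0000 Bond=0.0000
(3,2): Delta=0.9193 Bond=-148.8732
(3,3): Delta=1.0000 Bond=-163.6019
V0=19.5905

The replicating-portfolio and risk-neutral prices coincide; use p* = (1.03−0.94)/(1.06−0.94) = 0.7500 for the latter.
Payoff layer (t=4): V(4,0)=0.0000, V(4,1)=0.0000, V(4,2)=0.0000, V(4,3)=19.5752, V(4,4)=43.5861
(3,0): S=139.5381. Δ = (V_up−V_dn)/(S_up−S_dn) = (0.0000−0.0000)/(147.9104−131.1658) = 0.0000. V = [p*·0.0000 + (1−p*)·0.0000]/1.03 = 0.0000. B = V − Δ·S = 0.0000.
(3,1): S=157.3515. Δ = (V_up−V_dn)/(S_up−S_dn) = (0.0000−0.0000)/(166.7926−147.9104) = 0.0000. V = [p*·0.0000 + (1−p*)·0.0000]/1.03 = 0.0000. B = V − Δ·S = 0.0000.
(3,2): S=177.4389. Δ = (V_up−V_dn)/(S_up−S_dn) = (19.5752−0.0000)/(188.0852−166.7926) = 0.9193. V = [p*·19.5752 + (1−p*)·0.0000]/1.03 = 14.2538. B = V − Δ·S = -148.8732.
(3,3): S=200.0907. Δ = (V_up−V_dn)/(S_up−S_dn) = (43.5861−19.5752)/(212.0961−188.0852) = 1.0000. V = [p*·43.5861 + (1−p*)·19.5752]/1.03 = 36.4887. B = V − Δ·S = -163.6019.
(2,0): S=148.4448. Δ = (V_up−V_dn)/(S_up−S_dn) = (0.0000−0.0000)/(157.3515−139.5381) = 0.0000. V = [p*·0.0000 + (1−p*)·0.0000]/1.03 = 0.0000. B = V − Δ·S = 0.0000.
(2,1): S=167.3952. Δ = (V_up−V_dn)/(S_up−S_dn) = (14.2538−0.0000)/(177.4389−157.3515) = 0.7096. V = [p*·14.2538 + (1−p*)·0.0000]/1.03 = 10.3790. B = V − Δ·S = -108.4028.
(2,2): S=188.7648. Δ = (V_up−V_dn)/(S_up−S_dn) = (36.4887−14.2538)/(200.0907−177.4389) = 0.9816. V = [p*·36.4887 + (1−p*)·14.2538]/1.03 = 30.0291. B = V − Δ·S = -155.2619.
(1,0): S=157.9200. Δ = (V_up−V_dn)/(S_up−S_dn) = (10.3790−0.0000)/(167.3952−148.4448) = 0.5477. V = [p*·10.3790 + (1−p*)·0.0000]/1.03 = 7.5575. B = V − Δ·S = -78.9341.
(1,1): S=178.0800. Δ = (V_up−V_dn)/(S_up−S_dn) = (30.0291−10.3790)/(188.7648−167.3952) = 0.9195. V = [p*·30.0291 + (1−p*)·10.3790]/1.03 = 24.3851. B = V − Δ·S = -139.3662.
(0,0): S=168.0000. Δ = (V_up−V_dn)/(S_up−S_dn) = (24.3851−7.5575)/(178.0800−157.9200) = 0.8347. V = [p*·24.3851 + (1−p*)·7.5575]/1.03 = 19.5905. B = V − Δ·S = -120.6390.
Each (Δ,B) replicates both successor values, so the strategy is self-financing and V0 is arbitrage-free.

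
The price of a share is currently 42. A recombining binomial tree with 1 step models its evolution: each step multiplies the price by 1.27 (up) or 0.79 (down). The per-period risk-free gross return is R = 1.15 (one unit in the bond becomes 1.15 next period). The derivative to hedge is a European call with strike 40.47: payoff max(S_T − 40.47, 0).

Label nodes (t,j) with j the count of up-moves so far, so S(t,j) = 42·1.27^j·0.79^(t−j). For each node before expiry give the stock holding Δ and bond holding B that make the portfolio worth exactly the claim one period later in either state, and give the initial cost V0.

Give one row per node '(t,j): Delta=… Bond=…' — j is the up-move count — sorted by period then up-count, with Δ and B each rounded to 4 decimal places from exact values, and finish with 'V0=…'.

Under the risk-neutral measure, an up-move has probability p* = (R−d)/(u−d) = 0.7500 and values discount at R = 1.15.
Payoff layer (t=1): V(1,0)=0.0000, V(1,1)=12.8700
Node (0,0) S=42.0000: V=(p*·12.8700+(1−p*)·0.0000)/1.15=8.3935; Δ=(12.8700−0.0000)/(53.3400−33.1800)=0.6384; B=V−Δ·S=-18.4190
Each (Δ,B) replicates both successor values, so the strategy is self-financing and V0 is arbitrage-free.

(0,0): Delta=0.6384 Bond=-18.4190
V0=8.3935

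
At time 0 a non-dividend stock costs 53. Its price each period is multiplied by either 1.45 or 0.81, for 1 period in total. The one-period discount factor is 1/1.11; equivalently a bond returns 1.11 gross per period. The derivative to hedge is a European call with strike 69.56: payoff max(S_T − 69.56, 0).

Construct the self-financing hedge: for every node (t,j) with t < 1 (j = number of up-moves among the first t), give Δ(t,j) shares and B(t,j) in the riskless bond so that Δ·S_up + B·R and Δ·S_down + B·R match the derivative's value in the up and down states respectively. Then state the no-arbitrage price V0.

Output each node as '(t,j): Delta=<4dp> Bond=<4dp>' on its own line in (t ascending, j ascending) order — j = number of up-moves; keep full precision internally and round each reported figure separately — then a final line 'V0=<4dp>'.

(0,0): Delta=0.2149 Bond=-8.3121
V0=3.0785

The replicating-portfolio and risk-neutral prices coincide; use p* = (1.11−0.81)/(1.45−0.81) = 0.4688 for the latter.
Payoff layer (t=1): V(1,0)=0.0000, V(1,1)=7.2900
  t=0,j=0: stock 53.0000 → up 76.8500 (V=7.2900), down 42.9300 (V=0.0000). Price 3.0785; hedge Δ=0.2149, bond B=-8.3121.
Root portfolio cost Δ·53+B reproduces V0=3.0785.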